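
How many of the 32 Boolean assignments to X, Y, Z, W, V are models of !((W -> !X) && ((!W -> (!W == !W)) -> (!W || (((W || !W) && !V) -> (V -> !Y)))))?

8

Initial set: {!((W -> !X) && ((!W -> (!W == !W)) -> (!W || (((W || !W) && !V) -> (V -> !Y)))))}.
!((W -> !X) && ((!W -> (!W == !W)) -> (!W || (((W || !W) && !V) -> (V -> !Y))))): β-rule — branch into !(W -> !X)  //  !((!W -> (!W == !W)) -> (!W || (((W || !W) && !V) -> (V -> !Y)))).
  branch 1 (add !(W -> !X)):
    !(W -> !X): α-rule — add W, !!X.
    ○ open, literals {W=true, X=true}.
  branch 2 (add !((!W -> (!W == !W)) -> (!W || (((W || !W) && !V) -> (V -> !Y))))):
    !((!W -> (!W == !W)) -> (!W || (((W || !W) && !V) -> (V -> !Y)))): α-rule — add (!W -> (!W == !W)), !(!W || (((W || !W) && !V) -> (V -> !Y))).
    !(!W || (((W || !W) && !V) -> (V -> !Y))): α-rule — add !!W, !(((W || !W) && !V) -> (V -> !Y)).
    !(((W || !W) && !V) -> (V -> !Y)): α-rule — add ((W || !W) && !V), !(V -> !Y).
    ((W || !W) && !V): α-rule — add (W || !W), !V.
    !(V -> !Y): α-rule — add V, !!Y.
    × closes — contains both V and !V.
1 branch closed, 1 open.
Each open branch fixes some atoms; the unmentioned ones are free. Counting distinct full assignments: branch {W=true, X=true} (Y, Z, V) contributes 8 new. Total: 8.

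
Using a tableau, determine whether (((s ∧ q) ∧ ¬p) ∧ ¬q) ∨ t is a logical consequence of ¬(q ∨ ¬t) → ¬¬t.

Initial set: {(¬(q ∨ ¬t) → ¬¬t); ¬((((s ∧ q) ∧ ¬p) ∧ ¬q) ∨ t)}.
¬((((s ∧ q) ∧ ¬p) ∧ ¬q) ∨ t): α-rule — add ¬(((s ∧ q) ∧ ¬p) ∧ ¬q), ¬t.
(¬(q ∨ ¬t) → ¬¬t): β-rule — branch into ¬¬(q ∨ ¬t)  //  ¬¬t.
  branch 1 (add ¬¬(q ∨ ¬t)):
    ¬(((s ∧ q) ∧ ¬p) ∧ ¬q): β-rule — branch into ¬((s ∧ q) ∧ ¬p)  //  ¬¬q.
      branch 1.1 (add ¬((s ∧ q) ∧ ¬p)):
        ¬¬(q ∨ ¬t): β-rule — branch into q  //  ¬t.
          branch 1.1.1 (add q):
            ¬((s ∧ q) ∧ ¬p): β-rule — branch into ¬(s ∧ q)  //  ¬¬p.
              branch 1.1.1.1 (add ¬(s ∧ q)):
                ¬(s ∧ q): β-rule — branch into ¬s  //  ¬q.
                  branch 1.1.1.1.1 (add ¬s):
                    ○ open, literals {q=T, s=F, t=F}.
                  branch 1.1.1.1.2 (add ¬q):
                    × closes — contains both q and ¬q.
              branch 1.1.1.2 (add ¬¬p):
                ○ open, literals {p=T, q=T, t=F}.
          branch 1.1.2 (add ¬t):
            ¬((s ∧ q) ∧ ¬p): β-rule — branch into ¬(s ∧ q)  //  ¬¬p.
              branch 1.1.2.1 (add ¬(s ∧ q)):
                ¬(s ∧ q): β-rule — branch into ¬s  //  ¬q.
                  branch 1.1.2.1.1 (add ¬s):
                    ○ open, literals {s=F, t=F}.
                  branch 1.1.2.1.2 (add ¬q):
                    ○ open, literals {q=F, t=F}.
              branch 1.1.2.2 (add ¬¬p):
                ○ open, literals {p=T, t=F}.
      branch 1.2 (add ¬¬q):
        ¬¬(q ∨ ¬t): β-rule — branch into q  //  ¬t.
          branch 1.2.1 (add q):
            ○ open, literals {q=T, t=F}.
          branch 1.2.2 (add ¬t):
            ○ open, literals {q=T, t=F}.
  branch 2 (add ¬¬t):
    ¬¬t: drop double negation, giving t.
    × closes — contains both t and ¬t.
2 branches closed, 7 open.
An open branch gives a countermodel: q=T, s=F, t=F (unmentioned atoms arbitrary); the premises hold there but the conclusion fails.

No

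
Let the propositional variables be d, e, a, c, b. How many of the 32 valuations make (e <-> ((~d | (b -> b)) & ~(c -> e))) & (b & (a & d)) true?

Initial set: {((e <-> ((~d | (b -> b)) & ~(c -> e))) & (b & (a & d)))}.
((e <-> ((~d | (b -> b)) & ~(c -> e))) & (b & (a & d))): α-rule — add (e <-> ((~d | (b -> b)) & ~(c -> e))), (b & (a & d)).
(b & (a & d)): α-rule — add b, (a & d).
(a & d): α-rule — add a, d.
(e <-> ((~d | (b -> b)) & ~(c -> e))): β-rule — branch into e, ((~d | (b -> b)) & ~(c -> e))  //  ~e, ~((~d | (b -> b)) & ~(c -> e)).
  branch 1 (add e, ((~d | (b -> b)) & ~(c -> e))):
    ((~d | (b -> b)) & ~(c -> e)): α-rule — add (~d | (b -> b)), ~(c -> e).
    ~(c -> e): α-rule — add c, ~e.
    × closes — contains both e and ~e.
  branch 2 (add ~e, ~((~d | (b -> b)) & ~(c -> e))):
    ~((~d | (b -> b)) & ~(c -> e)): β-rule — branch into ~(~d | (b -> b))  //  ~~(c -> e).
      branch 2.1 (add ~(~d | (b -> b))):
        ~(~d | (b -> b)): α-rule — add ~~d, ~(b -> b).
        ~(b -> b): α-rule — add b, ~b.
        × closes — contains both b and ~b.
      branch 2.2 (add ~~(c -> e)):
        ~~(c -> e): β-rule — branch into ~c  //  e.
          branch 2.2.1 (add ~c):
            ○ open, literals {a=T, b=T, c=F, d=T, e=F}.
          branch 2.2.2 (add e):
            × closes — contains both e and ~e.
3 branches closed, 1 open.
Each open branch fixes some atoms; the unmentioned ones are free. Counting distinct full assignments: branch {a=T, b=T, c=F, d=T, e=F} (none free) contributes 1 new. Total: 1.

1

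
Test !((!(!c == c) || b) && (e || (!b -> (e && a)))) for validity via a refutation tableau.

Not valid

Assume the negation and expand:
Initial set: {!!((!(!c == c) || b) && (e || (!b -> (e && a))))}.
!!((!(!c == c) || b) && (e || (!b -> (e && a)))): α-rule — add (!(!c == c) || b), (e || (!b -> (e && a))).
(!(!c == c) || b): β-rule — branch into !(!c == c)  //  b.
  branch 1 (add !(!c == c)):
    (e || (!b -> (e && a))): β-rule — branch into e  //  (!b -> (e && a)).
      branch 1.1 (add e):
        !(!c == c): β-rule — branch into !c, !c  //  !!c, c.
          branch 1.1.1 (add !c, !c):
            ○ open, literals {c=false, e=true}.
          branch 1.1.2 (add !!c, c):
            ○ open, literals {c=true, e=true}.
      branch 1.2 (add (!b -> (e && a))):
        !(!c == c): β-rule — branch into !c, !c  //  !!c, c.
          branch 1.2.1 (add !c, !c):
            (!b -> (e && a)): β-rule — branch into !!b  //  (e && a).
              branch 1.2.1.1 (add !!b):
                ○ open, literals {b=true, c=false}.
              branch 1.2.1.2 (add (e && a)):
                (e && a): α-rule — add e, a.
                ○ open, literals {a=true, c=false, e=true}.
          branch 1.2.2 (add !!c, c):
            (!b -> (e && a)): β-rule — branch into !!b  //  (e && a).
              branch 1.2.2.1 (add !!b):
                ○ open, literals {b=true, c=true}.
              branch 1.2.2.2 (add (e && a)):
                (e && a): α-rule — add e, a.
                ○ open, literals {a=true, c=true, e=true}.
  branch 2 (add b):
    (e || (!b -> (e && a))): β-rule — branch into e  //  (!b -> (e && a)).
      branch 2.1 (add e):
        ○ open, literals {b=true, e=true}.
      branch 2.2 (add (!b -> (e && a))):
        (!b -> (e && a)): β-rule — branch into !!b  //  (e && a).
          branch 2.2.1 (add !!b):
            ○ open, literals {b=true}.
          branch 2.2.2 (add (e && a)):
            (e && a): α-rule — add e, a.
            ○ open, literals {a=true, b=true, e=true}.
0 branches closed, 9 open.
An open branch gives a countermodel: c=false, e=true (unmentioned atoms arbitrary); under it the original formula is false.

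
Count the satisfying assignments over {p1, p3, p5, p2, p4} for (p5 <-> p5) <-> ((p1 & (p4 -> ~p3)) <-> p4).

12

Initial set: {((p5 <-> p5) <-> ((p1 & (p4 -> ~p3)) <-> p4))}.
((p5 <-> p5) <-> ((p1 & (p4 -> ~p3)) <-> p4)): β-rule — branch into (p5 <-> p5), ((p1 & (p4 -> ~p3)) <-> p4)  //  ~(p5 <-> p5), ~((p1 & (p4 -> ~p3)) <-> p4).
  branch 1 (add (p5 <-> p5), ((p1 & (p4 -> ~p3)) <-> p4)):
    (p5 <-> p5): β-rule — branch into p5, p5  //  ~p5, ~p5.
      branch 1.1 (add p5, p5):
        ((p1 & (p4 -> ~p3)) <-> p4): β-rule — branch into (p1 & (p4 -> ~p3)), p4  //  ~(p1 & (p4 -> ~p3)), ~p4.
          branch 1.1.1 (add (p1 & (p4 -> ~p3)), p4):
            (p1 & (p4 -> ~p3)): α-rule — add p1, (p4 -> ~p3).
            (p4 -> ~p3): β-rule — branch into ~p4  //  ~p3.
              branch 1.1.1.1 (add ~p4):
                × closes — contains both p4 and ~p4.
              branch 1.1.1.2 (add ~p3):
                ○ open, literals {p1=T, p3=F, p4=T, p5=T}.
          branch 1.1.2 (add ~(p1 & (p4 -> ~p3)), ~p4):
            ~(p1 & (p4 -> ~p3)): β-rule — branch into ~p1  //  ~(p4 -> ~p3).
              branch 1.1.2.1 (add ~p1):
                ○ open, literals {p1=F, p4=F, p5=T}.
              branch 1.1.2.2 (add ~(p4 -> ~p3)):
                ~(p4 -> ~p3): α-rule — add p4, ~~p3.
                × closes — contains both p4 and ~p4.
      branch 1.2 (add ~p5, ~p5):
        ((p1 & (p4 -> ~p3)) <-> p4): β-rule — branch into (p1 & (p4 -> ~p3)), p4  //  ~(p1 & (p4 -> ~p3)), ~p4.
          branch 1.2.1 (add (p1 & (p4 -> ~p3)), p4):
            (p1 & (p4 -> ~p3)): α-rule — add p1, (p4 -> ~p3).
            (p4 -> ~p3): β-rule — branch into ~p4  //  ~p3.
              branch 1.2.1.1 (add ~p4):
                × closes — contains both p4 and ~p4.
              branch 1.2.1.2 (add ~p3):
                ○ open, literals {p1=T, p3=F, p4=T, p5=F}.
          branch 1.2.2 (add ~(p1 & (p4 -> ~p3)), ~p4):
            ~(p1 & (p4 -> ~p3)): β-rule — branch into ~p1  //  ~(p4 -> ~p3).
              branch 1.2.2.1 (add ~p1):
                ○ open, literals {p1=F, p4=F, p5=F}.
              branch 1.2.2.2 (add ~(p4 -> ~p3)):
                ~(p4 -> ~p3): α-rule — add p4, ~~p3.
                × closes — contains both p4 and ~p4.
  branch 2 (add ~(p5 <-> p5), ~((p1 & (p4 -> ~p3)) <-> p4)):
    ~(p5 <-> p5): β-rule — branch into p5, ~p5  //  ~p5, p5.
      branch 2.1 (add p5, ~p5):
        × closes — contains both p5 and ~p5.
      branch 2.2 (add ~p5, p5):
        × closes — contains both p5 and ~p5.
6 branches closed, 4 open.
Each open branch fixes some atoms; the unmentioned ones are free. Counting distinct full assignments: branch {p1=T, p3=F, p4=T, p5=T} (p2) contributes 2 new; branch {p1=F, p4=F, p5=T} (p3, p2) contributes 4 new; branch {p1=T, p3=F, p4=T, p5=F} (p2) contributes 2 new; branch {p1=F, p4=F, p5=F} (p3, p2) contributes 4 new. Total: 12.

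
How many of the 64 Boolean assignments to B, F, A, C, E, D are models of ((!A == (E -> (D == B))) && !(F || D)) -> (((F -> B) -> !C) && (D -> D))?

Initial set: {T (((!A == (E -> (D == B))) && !(F || D)) -> (((F -> B) -> !C) && (D -> D)))}.
T (((!A == (E -> (D == B))) && !(F || D)) -> (((F -> B) -> !C) && (D -> D))): β-rule — branch into F ((!A == (E -> (D == B))) && !(F || D))  //  T (((F -> B) -> !C) && (D -> D)).
  branch 1 (add F ((!A == (E -> (D == B))) && !(F || D))):
    F ((!A == (E -> (D == B))) && !(F || D)): β-rule — branch into F (!A == (E -> (D == B)))  //  F !(F || D).
      branch 1.1 (add F (!A == (E -> (D == B)))):
        F (!A == (E -> (D == B))): β-rule — branch into T !A, F (E -> (D == B))  //  F !A, T (E -> (D == B)).
          branch 1.1.1 (add T !A, F (E -> (D == B))):
            F (E -> (D == B)): α-rule — add T E, F (D == B).
            F (D == B): β-rule — branch into T D, F B  //  F D, T B.
              branch 1.1.1.1 (add T D, F B):
                ○ open, literals {A=0, B=0, D=1, E=1}.
              branch 1.1.1.2 (add F D, T B):
                ○ open, literals {A=0, B=1, D=0, E=1}.
          branch 1.1.2 (add F !A, T (E -> (D == B))):
            T (E -> (D == B)): β-rule — branch into F E  //  T (D == B).
              branch 1.1.2.1 (add F E):
                ○ open, literals {A=1, E=0}.
              branch 1.1.2.2 (add T (D == B)):
                T (D == B): β-rule — branch into T D, T B  //  F D, F B.
                  branch 1.1.2.2.1 (add T D, T B):
                    ○ open, literals {A=1, B=1, D=1}.
                  branch 1.1.2.2.2 (add F D, F B):
                    ○ open, literals {A=1, B=0, D=0}.
      branch 1.2 (add F !(F || D)):
        F !(F || D): β-rule — branch into T F  //  T D.
          branch 1.2.1 (add T F):
            ○ open, literals {F=1}.
          branch 1.2.2 (add T D):
            ○ open, literals {D=1}.
  branch 2 (add T (((F -> B) -> !C) && (D -> D))):
    T (((F -> B) -> !C) && (D -> D)): α-rule — add T ((F -> B) -> !C), T (D -> D).
    T ((F -> B) -> !C): β-rule — branch into F (F -> B)  //  T !C.
      branch 2.1 (add F (F -> B)):
        F (F -> B): α-rule — add T F, F B.
        T (D -> D): β-rule — branch into F D  //  T D.
          branch 2.1.1 (add F D):
            ○ open, literals {B=0, D=0, F=1}.
          branch 2.1.2 (add T D):
            ○ open, literals {B=0, D=1, F=1}.
      branch 2.2 (add T !C):
        T (D -> D): β-rule — branch into F D  //  T D.
          branch 2.2.1 (add F D):
            ○ open, literals {C=0, D=0}.
          branch 2.2.2 (add T D):
            ○ open, literals {C=0, D=1}.
0 branches closed, 11 open.
Each open branch fixes some atoms; the unmentioned ones are free. Counting distinct full assignments: branch {A=0, B=0, D=1, E=1} (F, C) contributes 4 new; branch {A=0, B=1, D=0, E=1} (F, C) contributes 4 new; branch {A=1, E=0} (B, F, C, D) contributes 16 new; branch {A=1, B=1, D=1} (F, C, E) contributes 4 new; branch {A=1, B=0, D=0} (F, C, E) contributes 4 new; branch {F=1} (B, A, C, E, D) contributes 16 new; branch {D=1} (B, F, A, C, E) contributes 8 new; branch {B=0, D=0, F=1} (A, C, E) contributes 0 new; branch {B=0, D=1, F=1} (A, C, E) contributes 0 new; branch {C=0, D=0} (B, F, A, E) contributes 4 new; branch {C=0, D=1} (B, F, A, E) contributes 0 new. Total: 60.

60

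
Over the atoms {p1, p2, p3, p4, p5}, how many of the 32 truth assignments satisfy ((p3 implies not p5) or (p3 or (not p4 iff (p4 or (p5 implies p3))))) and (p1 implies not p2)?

Initial set: {(((p3 implies not p5) or (p3 or (not p4 iff (p4 or (p5 implies p3))))) and (p1 implies not p2))}.
(((p3 implies not p5) or (p3 or (not p4 iff (p4 or (p5 implies p3))))) and (p1 implies not p2)): α-rule — add ((p3 implies not p5) or (p3 or (not p4 iff (p4 or (p5 implies p3))))), (p1 implies not p2).
((p3 implies not p5) or (p3 or (not p4 iff (p4 or (p5 implies p3))))): β-rule — branch into (p3 implies not p5)  //  (p3 or (not p4 iff (p4 or (p5 implies p3)))).
  branch 1 (add (p3 implies not p5)):
    (p1 implies not p2): β-rule — branch into not p1  //  not p2.
      branch 1.1 (add not p1):
        (p3 implies not p5): β-rule — branch into not p3  //  not p5.
          branch 1.1.1 (add not p3):
            ○ open, literals {p1=0, p3=0}.
          branch 1.1.2 (add not p5):
            ○ open, literals {p1=0, p5=0}.
      branch 1.2 (add not p2):
        (p3 implies not p5): β-rule — branch into not p3  //  not p5.
          branch 1.2.1 (add not p3):
            ○ open, literals {p2=0, p3=0}.
          branch 1.2.2 (add not p5):
            ○ open, literals {p2=0, p5=0}.
  branch 2 (add (p3 or (not p4 iff (p4 or (p5 implies p3))))):
    (p1 implies not p2): β-rule — branch into not p1  //  not p2.
      branch 2.1 (add not p1):
        (p3 or (not p4 iff (p4 or (p5 implies p3)))): β-rule — branch into p3  //  (not p4 iff (p4 or (p5 implies p3))).
          branch 2.1.1 (add p3):
            ○ open, literals {p1=0, p3=1}.
          branch 2.1.2 (add (not p4 iff (p4 or (p5 implies p3)))):
            (not p4 iff (p4 or (p5 implies p3))): β-rule — branch into not p4, (p4 or (p5 implies p3))  //  not not p4, not (p4 or (p5 implies p3)).
              branch 2.1.2.1 (add not p4, (p4 or (p5 implies p3))):
                (p4 or (p5 implies p3)): β-rule — branch into p4  //  (p5 implies p3).
                  branch 2.1.2.1.1 (add p4):
                    × closes — contains both p4 and not p4.
                  branch 2.1.2.1.2 (add (p5 implies p3)):
                    (p5 implies p3): β-rule — branch into not p5  //  p3.
                      branch 2.1.2.1.2.1 (add not p5):
                        ○ open, literals {p1=0, p4=0, p5=0}.
                      branch 2.1.2.1.2.2 (add p3):
                        ○ open, literals {p1=0, p3=1, p4=0}.
              branch 2.1.2.2 (add not not p4, not (p4 or (p5 implies p3))):
                not (p4 or (p5 implies p3)): α-rule — add not p4, not (p5 implies p3).
                × closes — contains both p4 and not p4.
      branch 2.2 (add not p2):
        (p3 or (not p4 iff (p4 or (p5 implies p3)))): β-rule — branch into p3  //  (not p4 iff (p4 or (p5 implies p3))).
          branch 2.2.1 (add p3):
            ○ open, literals {p2=0, p3=1}.
          branch 2.2.2 (add (not p4 iff (p4 or (p5 implies p3)))):
            (not p4 iff (p4 or (p5 implies p3))): β-rule — branch into not p4, (p4 or (p5 implies p3))  //  not not p4, not (p4 or (p5 implies p3)).
              branch 2.2.2.1 (add not p4, (p4 or (p5 implies p3))):
                (p4 or (p5 implies p3)): β-rule — branch into p4  //  (p5 implies p3).
                  branch 2.2.2.1.1 (add p4):
                    × closes — contains both p4 and not p4.
                  branch 2.2.2.1.2 (add (p5 implies p3)):
                    (p5 implies p3): β-rule — branch into not p5  //  p3.
                      branch 2.2.2.1.2.1 (add not p5):
                        ○ open, literals {p2=0, p4=0, p5=0}.
                      branch 2.2.2.1.2.2 (add p3):
                        ○ open, literals {p2=0, p3=1, p4=0}.
              branch 2.2.2.2 (add not not p4, not (p4 or (p5 implies p3))):
                not (p4 or (p5 implies p3)): α-rule — add not p4, not (p5 implies p3).
                × closes — contains both p4 and not p4.
4 branches closed, 10 open.
Each open branch fixes some atoms; the unmentioned ones are free. Counting distinct full assignments: branch {p1=0, p3=0} (p2, p4, p5) contributes 8 new; branch {p1=0, p5=0} (p2, p3, p4) contributes 4 new; branch {p2=0, p3=0} (p1, p4, p5) contributes 4 new; branch {p2=0, p5=0} (p1, p3, p4) contributes 2 new; branch {p1=0, p3=1} (p2, p4, p5) contributes 4 new; branch {p1=0, p4=0, p5=0} (p2, p3) contributes 0 new; branch {p1=0, p3=1, p4=0} (p2, p5) contributes 0 new; branch {p2=0, p3=1} (p1, p4, p5) contributes 2 new; branch {p2=0, p4=0, p5=0} (p1, p3) contributes 0 new; branch {p2=0, p3=1, p4=0} (p1, p5) contributes 0 new. Total: 24.

24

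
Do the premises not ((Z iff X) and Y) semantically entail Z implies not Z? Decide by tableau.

No

Initial set: {not ((Z iff X) and Y); not (Z implies not Z)}.
not (Z implies not Z): α-rule — add Z, not not Z.
not ((Z iff X) and Y): β-rule — branch into not (Z iff X)  //  not Y.
  branch 1 (add not (Z iff X)):
    not (Z iff X): β-rule — branch into Z, not X  //  not Z, X.
      branch 1.1 (add Z, not X):
        ○ open, literals {X=F, Z=T}.
      branch 1.2 (add not Z, X):
        × closes — contains both Z and not Z.
  branch 2 (add not Y):
    ○ open, literals {Y=F, Z=T}.
1 branch closed, 2 open.
An open branch gives a countermodel: X=F, Z=T (unmentioned atoms arbitrary); the premises hold there but the conclusion fails.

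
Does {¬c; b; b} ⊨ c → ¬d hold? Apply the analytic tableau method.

Initial set: {¬c; b; b; ¬(c → ¬d)}.
¬(c → ¬d): α-rule — add c, ¬¬d.
× closes — contains both c and ¬c.
All 1 branch closes.
Every branch closed, so the premises entail the conclusion.

Yes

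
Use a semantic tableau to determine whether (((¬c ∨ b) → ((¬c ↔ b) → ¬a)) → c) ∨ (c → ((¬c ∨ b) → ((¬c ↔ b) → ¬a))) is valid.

Valid

Assume the negation and expand:
Initial set: {¬((((¬c ∨ b) → ((¬c ↔ b) → ¬a)) → c) ∨ (c → ((¬c ∨ b) → ((¬c ↔ b) → ¬a))))}.
¬((((¬c ∨ b) → ((¬c ↔ b) → ¬a)) → c) ∨ (c → ((¬c ∨ b) → ((¬c ↔ b) → ¬a)))): α-rule — add ¬(((¬c ∨ b) → ((¬c ↔ b) → ¬a)) → c), ¬(c → ((¬c ∨ b) → ((¬c ↔ b) → ¬a))).
¬(((¬c ∨ b) → ((¬c ↔ b) → ¬a)) → c): α-rule — add ((¬c ∨ b) → ((¬c ↔ b) → ¬a)), ¬c.
¬(c → ((¬c ∨ b) → ((¬c ↔ b) → ¬a))): α-rule — add c, ¬((¬c ∨ b) → ((¬c ↔ b) → ¬a)).
× closes — contains both c and ¬c.
All 1 branch closes.
Every branch closed, so the negation is unsatisfiable and the formula is valid.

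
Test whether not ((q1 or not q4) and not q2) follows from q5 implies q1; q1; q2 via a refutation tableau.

Yes

Initial set: {T (q5 implies q1); T q1; T q2; F not ((q1 or not q4) and not q2)}.
F not ((q1 or not q4) and not q2): α-rule — add T (q1 or not q4), T not q2.
× closes — contains both q2 and not q2.
All 1 branch closes.
Every branch closed, so the premises entail the conclusion.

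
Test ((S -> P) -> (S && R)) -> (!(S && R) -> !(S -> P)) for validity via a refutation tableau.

Assume the negation and expand:
Initial set: {!(((S -> P) -> (S && R)) -> (!(S && R) -> !(S -> P)))}.
!(((S -> P) -> (S && R)) -> (!(S && R) -> !(S -> P))): α-rule — add ((S -> P) -> (S && R)), !(!(S && R) -> !(S -> P)).
!(!(S && R) -> !(S -> P)): α-rule — add !(S && R), !!(S -> P).
((S -> P) -> (S && R)): β-rule — branch into !(S -> P)  //  (S && R).
  branch 1 (add !(S -> P)):
    !(S -> P): α-rule — add S, !P.
    !(S && R): β-rule — branch into !S  //  !R.
      branch 1.1 (add !S):
        × closes — contains both S and !S.
      branch 1.2 (add !R):
        !!(S -> P): β-rule — branch into !S  //  P.
          branch 1.2.1 (add !S):
            × closes — contains both S and !S.
          branch 1.2.2 (add P):
            × closes — contains both P and !P.
  branch 2 (add (S && R)):
    (S && R): α-rule — add S, R.
    !(S && R): β-rule — branch into !S  //  !R.
      branch 2.1 (add !S):
        × closes — contains both S and !S.
      branch 2.2 (add !R):
        × closes — contains both R and !R.
All 5 branches close.
Every branch closed, so the negation is unsatisfiable and the formula is valid.

Valid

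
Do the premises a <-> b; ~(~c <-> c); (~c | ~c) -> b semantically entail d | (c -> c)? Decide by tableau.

Initial set: {(a <-> b); ~(~c <-> c); ((~c | ~c) -> b); ~(d | (c -> c))}.
~(d | (c -> c)): α-rule — add ~d, ~(c -> c).
~(c -> c): α-rule — add c, ~c.
× closes — contains both c and ~c.
All 1 branch closes.
Every branch closed, so the premises entail the conclusion.

Yes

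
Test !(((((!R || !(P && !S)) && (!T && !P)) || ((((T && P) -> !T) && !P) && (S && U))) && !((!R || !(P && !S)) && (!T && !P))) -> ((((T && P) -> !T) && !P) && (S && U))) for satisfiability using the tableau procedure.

Initial set: {!(((((!R || !(P && !S)) && (!T && !P)) || ((((T && P) -> !T) && !P) && (S && U))) && !((!R || !(P && !S)) && (!T && !P))) -> ((((T && P) -> !T) && !P) && (S && U)))}.
!(((((!R || !(P && !S)) && (!T && !P)) || ((((T && P) -> !T) && !P) && (S && U))) && !((!R || !(P && !S)) && (!T && !P))) -> ((((T && P) -> !T) && !P) && (S && U))): α-rule — add ((((!R || !(P && !S)) && (!T && !P)) || ((((T && P) -> !T) && !P) && (S && U))) && !((!R || !(P && !S)) && (!T && !P))), !((((T && P) -> !T) && !P) && (S && U)).
((((!R || !(P && !S)) && (!T && !P)) || ((((T && P) -> !T) && !P) && (S && U))) && !((!R || !(P && !S)) && (!T && !P))): α-rule — add (((!R || !(P && !S)) && (!T && !P)) || ((((T && P) -> !T) && !P) && (S && U))), !((!R || !(P && !S)) && (!T && !P)).
!((((T && P) -> !T) && !P) && (S && U)): β-rule — branch into !(((T && P) -> !T) && !P)  //  !(S && U).
  branch 1 (add !(((T && P) -> !T) && !P)):
    (((!R || !(P && !S)) && (!T && !P)) || ((((T && P) -> !T) && !P) && (S && U))): β-rule — branch into ((!R || !(P && !S)) && (!T && !P))  //  ((((T && P) -> !T) && !P) && (S && U)).
      branch 1.1 (add ((!R || !(P && !S)) && (!T && !P))):
        ((!R || !(P && !S)) && (!T && !P)): α-rule — add (!R || !(P && !S)), (!T && !P).
        (!T && !P): α-rule — add !T, !P.
        !((!R || !(P && !S)) && (!T && !P)): β-rule — branch into !(!R || !(P && !S))  //  !(!T && !P).
          branch 1.1.1 (add !(!R || !(P && !S))):
            !(!R || !(P && !S)): α-rule — add !!R, !!(P && !S).
            !!(P && !S): α-rule — add P, !S.
            × closes — contains both P and !P.
          branch 1.1.2 (add !(!T && !P)):
            !(((T && P) -> !T) && !P): β-rule — branch into !((T && P) -> !T)  //  !!P.
              branch 1.1.2.1 (add !((T && P) -> !T)):
                !((T && P) -> !T): α-rule — add (T && P), !!T.
                × closes — contains both T and !T.
              branch 1.1.2.2 (add !!P):
                × closes — contains both P and !P.
      branch 1.2 (add ((((T && P) -> !T) && !P) && (S && U))):
        ((((T && P) -> !T) && !P) && (S && U)): α-rule — add (((T && P) -> !T) && !P), (S && U).
        (((T && P) -> !T) && !P): α-rule — add ((T && P) -> !T), !P.
        (S && U): α-rule — add S, U.
        !((!R || !(P && !S)) && (!T && !P)): β-rule — branch into !(!R || !(P && !S))  //  !(!T && !P).
          branch 1.2.1 (add !(!R || !(P && !S))):
            !(!R || !(P && !S)): α-rule — add !!R, !!(P && !S).
            !!(P && !S): α-rule — add P, !S.
            × closes — contains both P and !P.
          branch 1.2.2 (add !(!T && !P)):
            !(((T && P) -> !T) && !P): β-rule — branch into !((T && P) -> !T)  //  !!P.
              branch 1.2.2.1 (add !((T && P) -> !T)):
                !((T && P) -> !T): α-rule — add (T && P), !!T.
                (T && P): α-rule — add T, P.
                × closes — contains both P and !P.
              branch 1.2.2.2 (add !!P):
                × closes — contains both P and !P.
  branch 2 (add !(S && U)):
    (((!R || !(P && !S)) && (!T && !P)) || ((((T && P) -> !T) && !P) && (S && U))): β-rule — branch into ((!R || !(P && !S)) && (!T && !P))  //  ((((T && P) -> !T) && !P) && (S && U)).
      branch 2.1 (add ((!R || !(P && !S)) && (!T && !P))):
        ((!R || !(P && !S)) && (!T && !P)): α-rule — add (!R || !(P && !S)), (!T && !P).
        (!T && !P): α-rule — add !T, !P.
        !((!R || !(P && !S)) && (!T && !P)): β-rule — branch into !(!R || !(P && !S))  //  !(!T && !P).
          branch 2.1.1 (add !(!R || !(P && !S))):
            !(!R || !(P && !S)): α-rule — add !!R, !!(P && !S).
            !!(P && !S): α-rule — add P, !S.
            × closes — contains both P and !P.
          branch 2.1.2 (add !(!T && !P)):
            !(S && U): β-rule — branch into !S  //  !U.
              branch 2.1.2.1 (add !S):
                (!R || !(P && !S)): β-rule — branch into !R  //  !(P && !S).
                  branch 2.1.2.1.1 (add !R):
                    !(!T && !P): β-rule — branch into !!T  //  !!P.
                      branch 2.1.2.1.1.1 (add !!T):
                        × closes — contains both T and !T.
                      branch 2.1.2.1.1.2 (add !!P):
                        × closes — contains both P and !P.
                  branch 2.1.2.1.2 (add !(P && !S)):
                    !(!T && !P): β-rule — branch into !!T  //  !!P.
                      branch 2.1.2.1.2.1 (add !!T):
                        × closes — contains both T and !T.
                      branch 2.1.2.1.2.2 (add !!P):
                        × closes — contains both P and !P.
              branch 2.1.2.2 (add !U):
                (!R || !(P && !S)): β-rule — branch into !R  //  !(P && !S).
                  branch 2.1.2.2.1 (add !R):
                    !(!T && !P): β-rule — branch into !!T  //  !!P.
                      branch 2.1.2.2.1.1 (add !!T):
                        × closes — contains both T and !T.
                      branch 2.1.2.2.1.2 (add !!P):
                        × closes — contains both P and !P.
                  branch 2.1.2.2.2 (add !(P && !S)):
                    !(!T && !P): β-rule — branch into !!T  //  !!P.
                      branch 2.1.2.2.2.1 (add !!T):
                        × closes — contains both T and !T.
                      branch 2.1.2.2.2.2 (add !!P):
                        × closes — contains both P and !P.
      branch 2.2 (add ((((T && P) -> !T) && !P) && (S && U))):
        ((((T && P) -> !T) && !P) && (S && U)): α-rule — add (((T && P) -> !T) && !P), (S && U).
        (((T && P) -> !T) && !P): α-rule — add ((T && P) -> !T), !P.
        (S && U): α-rule — add S, U.
        !((!R || !(P && !S)) && (!T && !P)): β-rule — branch into !(!R || !(P && !S))  //  !(!T && !P).
          branch 2.2.1 (add !(!R || !(P && !S))):
            !(!R || !(P && !S)): α-rule — add !!R, !!(P && !S).
            !!(P && !S): α-rule — add P, !S.
            × closes — contains both P and !P.
          branch 2.2.2 (add !(!T && !P)):
            !(S && U): β-rule — branch into !S  //  !U.
              branch 2.2.2.1 (add !S):
                × closes — contains both S and !S.
              branch 2.2.2.2 (add !U):
                × closes — contains both U and !U.
All 18 branches close.
Every branch closed; the formula is unsatisfiable.

Unsatisfiable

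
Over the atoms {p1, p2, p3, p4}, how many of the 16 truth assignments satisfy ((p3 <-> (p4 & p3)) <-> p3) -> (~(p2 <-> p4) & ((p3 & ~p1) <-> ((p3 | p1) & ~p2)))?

Initial set: {(((p3 <-> (p4 & p3)) <-> p3) -> (~(p2 <-> p4) & ((p3 & ~p1) <-> ((p3 | p1) & ~p2))))}.
(((p3 <-> (p4 & p3)) <-> p3) -> (~(p2 <-> p4) & ((p3 & ~p1) <-> ((p3 | p1) & ~p2)))): β-rule — branch into ~((p3 <-> (p4 & p3)) <-> p3)  //  (~(p2 <-> p4) & ((p3 & ~p1) <-> ((p3 | p1) & ~p2))).
  branch 1 (add ~((p3 <-> (p4 & p3)) <-> p3)):
    ~((p3 <-> (p4 & p3)) <-> p3): β-rule — branch into (p3 <-> (p4 & p3)), ~p3  //  ~(p3 <-> (p4 & p3)), p3.
      branch 1.1 (add (p3 <-> (p4 & p3)), ~p3):
        (p3 <-> (p4 & p3)): β-rule — branch into p3, (p4 & p3)  //  ~p3, ~(p4 & p3).
          branch 1.1.1 (add p3, (p4 & p3)):
            × closes — contains both p3 and ~p3.
          branch 1.1.2 (add ~p3, ~(p4 & p3)):
            ~(p4 & p3): β-rule — branch into ~p4  //  ~p3.
              branch 1.1.2.1 (add ~p4):
                ○ open, literals {p3=F, p4=F}.
              branch 1.1.2.2 (add ~p3):
                ○ open, literals {p3=F}.
      branch 1.2 (add ~(p3 <-> (p4 & p3)), p3):
        ~(p3 <-> (p4 & p3)): β-rule — branch into p3, ~(p4 & p3)  //  ~p3, (p4 & p3).
          branch 1.2.1 (add p3, ~(p4 & p3)):
            ~(p4 & p3): β-rule — branch into ~p4  //  ~p3.
              branch 1.2.1.1 (add ~p4):
                ○ open, literals {p3=T, p4=F}.
              branch 1.2.1.2 (add ~p3):
                × closes — contains both p3 and ~p3.
          branch 1.2.2 (add ~p3, (p4 & p3)):
            × closes — contains both p3 and ~p3.
  branch 2 (add (~(p2 <-> p4) & ((p3 & ~p1) <-> ((p3 | p1) & ~p2)))):
    (~(p2 <-> p4) & ((p3 & ~p1) <-> ((p3 | p1) & ~p2))): α-rule — add ~(p2 <-> p4), ((p3 & ~p1) <-> ((p3 | p1) & ~p2)).
    ~(p2 <-> p4): β-rule — branch into p2, ~p4  //  ~p2, p4.
      branch 2.1 (add p2, ~p4):
        ((p3 & ~p1) <-> ((p3 | p1) & ~p2)): β-rule — branch into (p3 & ~p1), ((p3 | p1) & ~p2)  //  ~(p3 & ~p1), ~((p3 | p1) & ~p2).
          branch 2.1.1 (add (p3 & ~p1), ((p3 | p1) & ~p2)):
            (p3 & ~p1): α-rule — add p3, ~p1.
            ((p3 | p1) & ~p2): α-rule — add (p3 | p1), ~p2.
            × closes — contains both p2 and ~p2.
          branch 2.1.2 (add ~(p3 & ~p1), ~((p3 | p1) & ~p2)):
            ~(p3 & ~p1): β-rule — branch into ~p3  //  ~~p1.
              branch 2.1.2.1 (add ~p3):
                ~((p3 | p1) & ~p2): β-rule — branch into ~(p3 | p1)  //  ~~p2.
                  branch 2.1.2.1.1 (add ~(p3 | p1)):
                    ~(p3 | p1): α-rule — add ~p3, ~p1.
                    ○ open, literals {p1=F, p2=T, p3=F, p4=F}.
                  branch 2.1.2.1.2 (add ~~p2):
                    ○ open, literals {p2=T, p3=F, p4=F}.
              branch 2.1.2.2 (add ~~p1):
                ~((p3 | p1) & ~p2): β-rule — branch into ~(p3 | p1)  //  ~~p2.
                  branch 2.1.2.2.1 (add ~(p3 | p1)):
                    ~(p3 | p1): α-rule — add ~p3, ~p1.
                    × closes — contains both p1 and ~p1.
                  branch 2.1.2.2.2 (add ~~p2):
                    ○ open, literals {p1=T, p2=T, p4=F}.
      branch 2.2 (add ~p2, p4):
        ((p3 & ~p1) <-> ((p3 | p1) & ~p2)): β-rule — branch into (p3 & ~p1), ((p3 | p1) & ~p2)  //  ~(p3 & ~p1), ~((p3 | p1) & ~p2).
          branch 2.2.1 (add (p3 & ~p1), ((p3 | p1) & ~p2)):
            (p3 & ~p1): α-rule — add p3, ~p1.
            ((p3 | p1) & ~p2): α-rule — add (p3 | p1), ~p2.
            (p3 | p1): β-rule — branch into p3  //  p1.
              branch 2.2.1.1 (add p3):
                ○ open, literals {p1=F, p2=F, p3=T, p4=T}.
              branch 2.2.1.2 (add p1):
                × closes — contains both p1 and ~p1.
          branch 2.2.2 (add ~(p3 & ~p1), ~((p3 | p1) & ~p2)):
            ~(p3 & ~p1): β-rule — branch into ~p3  //  ~~p1.
              branch 2.2.2.1 (add ~p3):
                ~((p3 | p1) & ~p2): β-rule — branch into ~(p3 | p1)  //  ~~p2.
                  branch 2.2.2.1.1 (add ~(p3 | p1)):
                    ~(p3 | p1): α-rule — add ~p3, ~p1.
                    ○ open, literals {p1=F, p2=F, p3=F, p4=T}.
                  branch 2.2.2.1.2 (add ~~p2):
                    × closes — contains both p2 and ~p2.
              branch 2.2.2.2 (add ~~p1):
                ~((p3 | p1) & ~p2): β-rule — branch into ~(p3 | p1)  //  ~~p2.
                  branch 2.2.2.2.1 (add ~(p3 | p1)):
                    ~(p3 | p1): α-rule — add ~p3, ~p1.
                    × closes — contains both p1 and ~p1.
                  branch 2.2.2.2.2 (add ~~p2):
                    × closes — contains both p2 and ~p2.
9 branches closed, 8 open.
Each open branch fixes some atoms; the unmentioned ones are free. Counting distinct full assignments: branch {p3=F, p4=F} (p1, p2) contributes 4 new; branch {p3=F} (p1, p2, p4) contributes 4 new; branch {p3=T, p4=F} (p1, p2) contributes 4 new; branch {p1=F, p2=T, p3=F, p4=F} (none free) contributes 0 new; branch {p2=T, p3=F, p4=F} (p1) contributes 0 new; branch {p1=T, p2=T, p4=F} (p3) contributes 0 new; branch {p1=F, p2=F, p3=T, p4=T} (none free) contributes 1 new; branch {p1=F, p2=F, p3=F, p4=T} (none free) contributes 0 new. Total: 13.

13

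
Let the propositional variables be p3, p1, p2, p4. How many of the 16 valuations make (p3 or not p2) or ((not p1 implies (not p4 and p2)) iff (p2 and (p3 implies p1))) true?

15

Initial set: {((p3 or not p2) or ((not p1 implies (not p4 and p2)) iff (p2 and (p3 implies p1))))}.
((p3 or not p2) or ((not p1 implies (not p4 and p2)) iff (p2 and (p3 implies p1)))): β-rule — branch into (p3 or not p2)  //  ((not p1 implies (not p4 and p2)) iff (p2 and (p3 implies p1))).
  branch 1 (add (p3 or not p2)):
    (p3 or not p2): β-rule — branch into p3  //  not p2.
      branch 1.1 (add p3):
        ○ open, literals {p3=T}.
      branch 1.2 (add not p2):
        ○ open, literals {p2=F}.
  branch 2 (add ((not p1 implies (not p4 and p2)) iff (p2 and (p3 implies p1)))):
    ((not p1 implies (not p4 and p2)) iff (p2 and (p3 implies p1))): β-rule — branch into (not p1 implies (not p4 and p2)), (p2 and (p3 implies p1))  //  not (not p1 implies (not p4 and p2)), not (p2 and (p3 implies p1)).
      branch 2.1 (add (not p1 implies (not p4 and p2)), (p2 and (p3 implies p1))):
        (p2 and (p3 implies p1)): α-rule — add p2, (p3 implies p1).
        (not p1 implies (not p4 and p2)): β-rule — branch into not not p1  //  (not p4 and p2).
          branch 2.1.1 (add not not p1):
            (p3 implies p1): β-rule — branch into not p3  //  p1.
              branch 2.1.1.1 (add not p3):
                ○ open, literals {p1=T, p2=T, p3=F}.
              branch 2.1.1.2 (add p1):
                ○ open, literals {p1=T, p2=T}.
          branch 2.1.2 (add (not p4 and p2)):
            (not p4 and p2): α-rule — add not p4, p2.
            (p3 implies p1): β-rule — branch into not p3  //  p1.
              branch 2.1.2.1 (add not p3):
                ○ open, literals {p2=T, p3=F, p4=F}.
              branch 2.1.2.2 (add p1):
                ○ open, literals {p1=T, p2=T, p4=F}.
      branch 2.2 (add not (not p1 implies (not p4 and p2)), not (p2 and (p3 implies p1))):
        not (not p1 implies (not p4 and p2)): α-rule — add not p1, not (not p4 and p2).
        not (p2 and (p3 implies p1)): β-rule — branch into not p2  //  not (p3 implies p1).
          branch 2.2.1 (add not p2):
            not (not p4 and p2): β-rule — branch into not not p4  //  not p2.
              branch 2.2.1.1 (add not not p4):
                ○ open, literals {p1=F, p2=F, p4=T}.
              branch 2.2.1.2 (add not p2):
                ○ open, literals {p1=F, p2=F}.
          branch 2.2.2 (add not (p3 implies p1)):
            not (p3 implies p1): α-rule — add p3, not p1.
            not (not p4 and p2): β-rule — branch into not not p4  //  not p2.
              branch 2.2.2.1 (add not not p4):
                ○ open, literals {p1=F, p3=T, p4=T}.
              branch 2.2.2.2 (add not p2):
                ○ open, literals {p1=F, p2=F, p3=T}.
0 branches closed, 10 open.
Each open branch fixes some atoms; the unmentioned ones are free. Counting distinct full assignments: branch {p3=T} (p1, p2, p4) contributes 8 new; branch {p2=F} (p3, p1, p4) contributes 4 new; branch {p1=T, p2=T, p3=F} (p4) contributes 2 new; branch {p1=T, p2=T} (p3, p4) contributes 0 new; branch {p2=T, p3=F, p4=F} (p1) contributes 1 new; branch {p1=T, p2=T, p4=F} (p3) contributes 0 new; branch {p1=F, p2=F, p4=T} (p3) contributes 0 new; branch {p1=F, p2=F} (p3, p4) contributes 0 new; branch {p1=F, p3=T, p4=T} (p2) contributes 0 new; branch {p1=F, p2=F, p3=T} (p4) contributes 0 new. Total: 15.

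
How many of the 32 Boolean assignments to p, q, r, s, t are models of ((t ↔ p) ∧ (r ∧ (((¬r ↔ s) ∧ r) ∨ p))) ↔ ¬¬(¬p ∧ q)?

20

Initial set: {(((t ↔ p) ∧ (r ∧ (((¬r ↔ s) ∧ r) ∨ p))) ↔ ¬¬(¬p ∧ q))}.
(((t ↔ p) ∧ (r ∧ (((¬r ↔ s) ∧ r) ∨ p))) ↔ ¬¬(¬p ∧ q)): β-rule — branch into ((t ↔ p) ∧ (r ∧ (((¬r ↔ s) ∧ r) ∨ p))), ¬¬(¬p ∧ q)  //  ¬((t ↔ p) ∧ (r ∧ (((¬r ↔ s) ∧ r) ∨ p))), ¬¬¬(¬p ∧ q).
  branch 1 (add ((t ↔ p) ∧ (r ∧ (((¬r ↔ s) ∧ r) ∨ p))), ¬¬(¬p ∧ q)):
    ((t ↔ p) ∧ (r ∧ (((¬r ↔ s) ∧ r) ∨ p))): α-rule — add (t ↔ p), (r ∧ (((¬r ↔ s) ∧ r) ∨ p)).
    ¬¬(¬p ∧ q): drop double negation, giving (¬p ∧ q).
    (r ∧ (((¬r ↔ s) ∧ r) ∨ p)): α-rule — add r, (((¬r ↔ s) ∧ r) ∨ p).
    (¬p ∧ q): α-rule — add ¬p, q.
    (t ↔ p): β-rule — branch into t, p  //  ¬t, ¬p.
      branch 1.1 (add t, p):
        × closes — contains both p and ¬p.
      branch 1.2 (add ¬t, ¬p):
        (((¬r ↔ s) ∧ r) ∨ p): β-rule — branch into ((¬r ↔ s) ∧ r)  //  p.
          branch 1.2.1 (add ((¬r ↔ s) ∧ r)):
            ((¬r ↔ s) ∧ r): α-rule — add (¬r ↔ s), r.
            (¬r ↔ s): β-rule — branch into ¬r, s  //  ¬¬r, ¬s.
              branch 1.2.1.1 (add ¬r, s):
                × closes — contains both r and ¬r.
              branch 1.2.1.2 (add ¬¬r, ¬s):
                ○ open, literals {p=false, q=true, r=true, s=false, t=false}.
          branch 1.2.2 (add p):
            × closes — contains both p and ¬p.
  branch 2 (add ¬((t ↔ p) ∧ (r ∧ (((¬r ↔ s) ∧ r) ∨ p))), ¬¬¬(¬p ∧ q)):
    ¬¬¬(¬p ∧ q): drop double negation, giving ¬(¬p ∧ q).
    ¬((t ↔ p) ∧ (r ∧ (((¬r ↔ s) ∧ r) ∨ p))): β-rule — branch into ¬(t ↔ p)  //  ¬(r ∧ (((¬r ↔ s) ∧ r) ∨ p)).
      branch 2.1 (add ¬(t ↔ p)):
        ¬(¬p ∧ q): β-rule — branch into ¬¬p  //  ¬q.
          branch 2.1.1 (add ¬¬p):
            ¬(t ↔ p): β-rule — branch into t, ¬p  //  ¬t, p.
              branch 2.1.1.1 (add t, ¬p):
                × closes — contains both p and ¬p.
              branch 2.1.1.2 (add ¬t, p):
                ○ open, literals {p=true, t=false}.
          branch 2.1.2 (add ¬q):
            ¬(t ↔ p): β-rule — branch into t, ¬p  //  ¬t, p.
              branch 2.1.2.1 (add t, ¬p):
                ○ open, literals {p=false, q=false, t=true}.
              branch 2.1.2.2 (add ¬t, p):
                ○ open, literals {p=true, q=false, t=false}.
      branch 2.2 (add ¬(r ∧ (((¬r ↔ s) ∧ r) ∨ p))):
        ¬(¬p ∧ q): β-rule — branch into ¬¬p  //  ¬q.
          branch 2.2.1 (add ¬¬p):
            ¬(r ∧ (((¬r ↔ s) ∧ r) ∨ p)): β-rule — branch into ¬r  //  ¬(((¬r ↔ s) ∧ r) ∨ p).
              branch 2.2.1.1 (add ¬r):
                ○ open, literals {p=true, r=false}.
              branch 2.2.1.2 (add ¬(((¬r ↔ s) ∧ r) ∨ p)):
                ¬(((¬r ↔ s) ∧ r) ∨ p): α-rule — add ¬((¬r ↔ s) ∧ r), ¬p.
                × closes — contains both p and ¬p.
          branch 2.2.2 (add ¬q):
            ¬(r ∧ (((¬r ↔ s) ∧ r) ∨ p)): β-rule — branch into ¬r  //  ¬(((¬r ↔ s) ∧ r) ∨ p).
              branch 2.2.2.1 (add ¬r):
                ○ open, literals {q=false, r=false}.
              branch 2.2.2.2 (add ¬(((¬r ↔ s) ∧ r) ∨ p)):
                ¬(((¬r ↔ s) ∧ r) ∨ p): α-rule — add ¬((¬r ↔ s) ∧ r), ¬p.
                ¬((¬r ↔ s) ∧ r): β-rule — branch into ¬(¬r ↔ s)  //  ¬r.
                  branch 2.2.2.2.1 (add ¬(¬r ↔ s)):
                    ¬(¬r ↔ s): β-rule — branch into ¬r, ¬s  //  ¬¬r, s.
                      branch 2.2.2.2.1.1 (add ¬r, ¬s):
                        ○ open, literals {p=false, q=false, r=false, s=false}.
                      branch 2.2.2.2.1.2 (add ¬¬r, s):
                        ○ open, literals {p=false, q=false, r=true, s=true}.
                  branch 2.2.2.2.2 (add ¬r):
                    ○ open, literals {p=false, q=false, r=false}.
5 branches closed, 9 open.
Each open branch fixes some atoms; the unmentioned ones are free. Counting distinct full assignments: branch {p=false, q=true, r=true, s=false, t=false} (none free) contributes 1 new; branch {p=true, t=false} (q, r, s) contributes 8 new; branch {p=false, q=false, t=true} (r, s) contributes 4 new; branch {p=true, q=false, t=false} (r, s) contributes 0 new; branch {p=true, r=false} (q, s, t) contributes 4 new; branch {q=false, r=false} (p, s, t) contributes 2 new; branch {p=false, q=false, r=false, s=false} (t) contributes 0 new; branch {p=false, q=false, r=true, s=true} (t) contributes 1 new; branch {p=false, q=false, r=false} (s, t) contributes 0 new. Total: 20.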